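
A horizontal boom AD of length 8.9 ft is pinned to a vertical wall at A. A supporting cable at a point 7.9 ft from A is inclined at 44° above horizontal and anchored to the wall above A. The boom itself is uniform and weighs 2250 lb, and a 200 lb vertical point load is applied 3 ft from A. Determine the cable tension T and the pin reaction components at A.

T = 1934 lb, A_x = 1391 lb, A_y = 1107 lb

ΣM about A: T·sin44°·7.9 − 2250·4.45 − 200·3 = 0 → T = 10612.5/(7.9·0.694658) = 1933.84 ≈ 1934 lb.
ΣF_x = 0: A_x − T·cos44° = 0 → A_x = 1933.84 × 0.71934 = 1391 lb.
ΣF_y = 0: A_y + T·sin44° − 2250 − 200 = 0 → A_y = 2450 − 1933.84 × 0.694658 = 1107 lb.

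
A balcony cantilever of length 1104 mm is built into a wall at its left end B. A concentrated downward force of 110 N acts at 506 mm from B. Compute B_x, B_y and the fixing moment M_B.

ΣF_x = 0: B_x = 0.
ΣF_y = 0: B_y − 110 = 0 → B_y = 110.0 N.
ΣM about B: M_B − 110·506 = 0 → M_B = 55660 N·mm.

B_x = 0, B_y = 110.0 N, M_B = 55660 N·mm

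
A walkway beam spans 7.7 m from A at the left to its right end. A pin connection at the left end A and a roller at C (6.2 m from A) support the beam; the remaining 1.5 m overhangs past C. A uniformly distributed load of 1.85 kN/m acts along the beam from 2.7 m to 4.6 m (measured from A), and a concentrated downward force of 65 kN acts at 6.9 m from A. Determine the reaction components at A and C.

Resultant of the distributed load: 1.85 × 1.9 = 3.515 kN at 3.65 m from A.
ΣM about A: C_y·6.2 − (1.85·1.9)·3.65 − 65·6.9 = 0 → C_y = 461.32975/6.2 = 74.408 ≈ 74.41 kN.
ΣF_y = 0: A_y + 74.408 − 1.85·1.9 − 65 = 0 → A_y = -5.893 kN.
ΣF_x = 0: no horizontal applied forces, so A_x = 0.

A_x = 0, A_y = -5.893 kN, C_y = 74.41 kN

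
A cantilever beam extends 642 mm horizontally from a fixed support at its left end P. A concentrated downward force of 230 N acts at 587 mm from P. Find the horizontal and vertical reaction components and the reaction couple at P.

ΣF_x = 0: P_x = 0.
ΣF_y = 0: P_y − 230 = 0 → P_y = 230.0 N.
ΣM about P: M_P − 230·587 = 0 → M_P = 135000 N·mm.

P_x = 0, P_y = 230.0 N, M_P = 135000 N·mm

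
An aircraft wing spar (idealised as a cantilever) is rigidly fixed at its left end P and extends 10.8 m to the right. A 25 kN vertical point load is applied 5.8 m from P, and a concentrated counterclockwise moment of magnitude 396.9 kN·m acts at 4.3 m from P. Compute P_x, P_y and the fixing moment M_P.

ΣF_x = 0: P_x = 0.
ΣF_y = 0: P_y − 25 = 0 → P_y = 25.00 kN.
ΣM about P: M_P − 25·5.8 + 396.9 = 0 → M_P = -251.9 kN·m.

P_x = 0, P_y = 25.00 kN, M_P = -251.9 kN·m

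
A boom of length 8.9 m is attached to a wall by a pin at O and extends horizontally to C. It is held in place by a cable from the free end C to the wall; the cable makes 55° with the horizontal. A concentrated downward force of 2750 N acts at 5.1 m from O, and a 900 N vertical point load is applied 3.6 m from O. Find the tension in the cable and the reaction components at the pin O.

T = 2368 N, O_x = 1358 N, O_y = 1710 N

ΣM about O: T·sin55°·8.9 − 2750·5.1 − 900·3.6 = 0 → T = 17265/(8.9·0.819152) = 2368.17 ≈ 2368 N.
ΣF_x = 0: O_x − T·cos55° = 0 → O_x = 2368.17 × 0.573576 = 1358 N.
ΣF_y = 0: O_y + T·sin55° − 2750 − 900 = 0 → O_y = 3650 − 2368.17 × 0.819152 = 1710 N.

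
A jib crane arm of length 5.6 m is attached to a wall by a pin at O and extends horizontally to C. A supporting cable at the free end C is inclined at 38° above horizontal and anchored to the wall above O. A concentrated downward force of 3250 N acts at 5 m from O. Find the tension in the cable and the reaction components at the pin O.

ΣM about O: T·sin38°·5.6 − 3250·5 = 0 → T = 16250/(5.6·0.615661) = 4713.28 ≈ 4713 N.
ΣF_x = 0: O_x − T·cos38° = 0 → O_x = 4713.28 × 0.788011 = 3714 N.
ΣF_y = 0: O_y + T·sin38° − 3250 = 0 → O_y = 3250 − 4713.28 × 0.615661 = 348.2 N.

T = 4713 N, O_x = 3714 N, O_y = 348.2 N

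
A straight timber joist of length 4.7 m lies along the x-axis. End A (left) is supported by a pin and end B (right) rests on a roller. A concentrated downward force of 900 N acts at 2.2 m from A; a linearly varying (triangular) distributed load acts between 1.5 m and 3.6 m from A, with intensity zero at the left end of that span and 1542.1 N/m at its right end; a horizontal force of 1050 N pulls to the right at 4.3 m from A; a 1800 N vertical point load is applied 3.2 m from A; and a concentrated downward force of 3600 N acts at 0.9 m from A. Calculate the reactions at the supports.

Resultant of the triangular load: ½ × 1542.1 × 2.1 = 1619.205 N, acting at 2.9 m from A (one-third of the span from the peak).
ΣM about A: B_y·4.7 − 900·2.2 − (½·1542.1·2.1)·2.9 − 1800·3.2 − 3600·0.9 = 0 → B_y = 15675.6945/4.7 = 3335.25 ≈ 3335 N.
ΣF_y = 0: A_y + 3335.25 − 900 − ½·1542.1·2.1 − 1800 − 3600 = 0 → A_y = 4584 N.
ΣF_x = 0: A_x + 1050 = 0 → A_x = -1050 N.

A_x = -1050 N, A_y = 4584 N, B_y = 3335 N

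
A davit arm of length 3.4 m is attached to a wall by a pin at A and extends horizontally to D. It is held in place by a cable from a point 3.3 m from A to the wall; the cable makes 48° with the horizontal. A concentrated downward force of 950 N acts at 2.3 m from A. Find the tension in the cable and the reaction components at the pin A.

T = 891.0 N, A_x = 596.2 N, A_y = 287.9 N

ΣM about A: T·sin48°·3.3 − 950·2.3 = 0 → T = 2185/(3.3·0.743145) = 890.972 ≈ 891.0 N.
ΣF_x = 0: A_x − T·cos48° = 0 → A_x = 890.972 × 0.669131 = 596.2 N.
ΣF_y = 0: A_y + T·sin48° − 950 = 0 → A_y = 950 − 890.972 × 0.743145 = 287.9 N.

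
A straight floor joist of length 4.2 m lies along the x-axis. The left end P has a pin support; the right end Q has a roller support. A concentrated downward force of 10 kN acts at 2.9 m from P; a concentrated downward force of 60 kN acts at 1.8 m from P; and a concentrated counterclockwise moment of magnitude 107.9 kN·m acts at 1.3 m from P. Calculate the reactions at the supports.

ΣM about P: Q_y·4.2 − 10·2.9 − 60·1.8 + 107.9 = 0 → Q_y = 29.1/4.2 = 6.92857 ≈ 6.929 kN.
ΣF_y = 0: P_y + 6.92857 − 10 − 60 = 0 → P_y = 63.07 kN.
ΣF_x = 0: no horizontal applied forces, so P_x = 0.

P_x = 0, P_y = 63.07 kN, Q_y = 6.929 kN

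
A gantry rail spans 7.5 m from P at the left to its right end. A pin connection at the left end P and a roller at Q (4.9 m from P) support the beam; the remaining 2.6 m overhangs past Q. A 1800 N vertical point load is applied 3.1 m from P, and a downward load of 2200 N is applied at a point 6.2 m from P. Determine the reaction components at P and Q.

ΣM about P: Q_y·4.9 − 1800·3.1 − 2200·6.2 = 0 → Q_y = 19220/4.9 = 3922.45 ≈ 3922 N.
ΣF_y = 0: P_y + 3922.45 − 1800 − 2200 = 0 → P_y = 77.55 N.
ΣF_x = 0: no horizontal applied forces, so P_x = 0.

P_x = 0, P_y = 77.55 N, Q_y = 3922 N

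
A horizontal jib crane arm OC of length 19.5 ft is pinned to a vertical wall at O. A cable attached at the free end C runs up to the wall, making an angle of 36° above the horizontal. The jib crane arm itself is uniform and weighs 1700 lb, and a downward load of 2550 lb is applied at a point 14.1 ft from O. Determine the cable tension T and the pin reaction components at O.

ΣM about O: T·sin36°·19.5 − 1700·9.75 − 2550·14.1 = 0 → T = 52530/(19.5·0.587785) = 4583.05 ≈ 4583 lb.
ΣF_x = 0: O_x − T·cos36° = 0 → O_x = 4583.05 × 0.809017 = 3708 lb.
ΣF_y = 0: O_y + T·sin36° − 1700 − 2550 = 0 → O_y = 4250 − 4583.05 × 0.587785 = 1556 lb.

T = 4583 lb, O_x = 3708 lb, O_y = 1556 lb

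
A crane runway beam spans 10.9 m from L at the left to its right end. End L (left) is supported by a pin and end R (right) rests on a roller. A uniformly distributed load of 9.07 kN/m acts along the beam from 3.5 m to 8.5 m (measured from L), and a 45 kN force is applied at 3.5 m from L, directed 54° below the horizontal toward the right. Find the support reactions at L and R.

L_x = -26.45 kN, L_y = 45.10 kN, R_y = 36.65 kN

Resultant of the distributed load: 9.07 × 5 = 45.35 kN at 6 m from L.
ΣM about L: R_y·10.9 − (9.07·5)·6 − 45·sin54°·3.5 = 0 → R_y = 399.52/10.9 = 36.6532 ≈ 36.65 kN.
ΣF_y = 0: L_y + 36.6532 − 9.07·5 − 45·sin54° = 0 → L_y = 45.10 kN.
ΣF_x = 0: L_x + 45·cos54° = 0 → L_x = -26.45 kN.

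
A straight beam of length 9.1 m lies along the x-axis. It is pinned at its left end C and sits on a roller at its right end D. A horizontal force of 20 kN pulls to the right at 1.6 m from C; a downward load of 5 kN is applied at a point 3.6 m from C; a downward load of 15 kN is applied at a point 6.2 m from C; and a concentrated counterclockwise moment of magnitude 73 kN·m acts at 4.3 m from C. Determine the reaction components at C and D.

Taking moments about C: D_y·9.1 − 5·3.6 − 15·6.2 + 73 = 0 → D_y = 38/9.1 = 4.17582 ≈ 4.176 kN.
ΣF_y = 0: C_y + 4.17582 − 5 − 15 = 0 → C_y = 15.82 kN.
ΣF_x = 0: C_x + 20 = 0 → C_x = -20.00 kN.

C_x = -20.00 kN, C_y = 15.82 kN, D_y = 4.176 kN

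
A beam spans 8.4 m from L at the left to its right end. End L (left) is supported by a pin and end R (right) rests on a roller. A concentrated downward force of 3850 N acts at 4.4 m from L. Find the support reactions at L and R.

L_x = 0, L_y = 1833 N, R_y = 2017 N

Taking moments about L: R_y·8.4 − 3850·4.4 = 0 → R_y = 16940/8.4 = 2016.67 ≈ 2017 N.
ΣF_y = 0: L_y + 2016.67 − 3850 = 0 → L_y = 1833 N.
ΣF_x = 0: no horizontal applied forces, so L_x = 0.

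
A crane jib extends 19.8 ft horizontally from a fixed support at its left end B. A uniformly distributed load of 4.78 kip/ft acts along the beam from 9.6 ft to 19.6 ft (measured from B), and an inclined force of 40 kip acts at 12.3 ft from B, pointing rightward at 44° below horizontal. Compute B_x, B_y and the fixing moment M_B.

Resultant of the distributed load: 4.78 × 10 = 47.8 kip at 14.6 ft from B.
ΣF_x = 0: B_x + 40·cos44° = 0 → B_x = -28.77 kip.
ΣF_y = 0: B_y − 4.78·10 − 40·sin44° = 0 → B_y = 75.59 kip.
ΣM about B: M_B − (4.78·10)·14.6 − 40·sin44°·12.3 = 0 → M_B = 1040 kip·ft.

B_x = -28.77 kip, B_y = 75.59 kip, M_B = 1040 kip·ft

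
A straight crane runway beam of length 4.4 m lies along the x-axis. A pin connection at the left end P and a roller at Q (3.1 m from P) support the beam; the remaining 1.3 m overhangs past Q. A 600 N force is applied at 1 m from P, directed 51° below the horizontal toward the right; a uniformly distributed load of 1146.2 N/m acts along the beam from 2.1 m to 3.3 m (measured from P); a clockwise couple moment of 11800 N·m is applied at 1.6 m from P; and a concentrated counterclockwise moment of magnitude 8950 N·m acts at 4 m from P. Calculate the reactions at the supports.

Resultant of the distributed load: 1146.2 × 1.2 = 1375.44 N at 2.7 m from P.
ΣM about P: Q_y·3.1 − 600·sin51°·1 − (1146.2·1.2)·2.7 − 11800 + 8950 = 0 → Q_y = 7029.98/3.1 = 2267.74 ≈ 2268 N.
ΣF_y = 0: P_y + 2267.74 − 600·sin51° − 1146.2·1.2 = 0 → P_y = -426.0 N.
ΣF_x = 0: P_x + 600·cos51° = 0 → P_x = -377.6 N.

P_x = -377.6 N, P_y = -426.0 N, Q_y = 2268 N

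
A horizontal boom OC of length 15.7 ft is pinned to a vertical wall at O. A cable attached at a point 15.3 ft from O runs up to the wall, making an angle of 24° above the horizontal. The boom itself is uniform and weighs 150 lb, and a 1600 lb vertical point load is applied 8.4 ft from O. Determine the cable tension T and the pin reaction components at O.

T = 2349 lb, O_x = 2146 lb, O_y = 794.6 lb

ΣM about O: T·sin24°·15.3 − 150·7.85 − 1600·8.4 = 0 → T = 14617.5/(15.3·0.406737) = 2348.92 ≈ 2349 lb.
ΣF_x = 0: O_x − T·cos24° = 0 → O_x = 2348.92 × 0.913545 = 2146 lb.
ΣF_y = 0: O_y + T·sin24° − 150 − 1600 = 0 → O_y = 1750 − 2348.92 × 0.406737 = 794.6 lb.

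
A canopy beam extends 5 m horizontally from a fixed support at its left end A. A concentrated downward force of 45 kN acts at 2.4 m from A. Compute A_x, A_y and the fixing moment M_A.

A_x = 0, A_y = 45.00 kN, M_A = 108.0 kN·m

ΣF_x = 0: A_x = 0.
ΣF_y = 0: A_y − 45 = 0 → A_y = 45.00 kN.
ΣM about A: M_A − 45·2.4 = 0 → M_A = 108.0 kN·m.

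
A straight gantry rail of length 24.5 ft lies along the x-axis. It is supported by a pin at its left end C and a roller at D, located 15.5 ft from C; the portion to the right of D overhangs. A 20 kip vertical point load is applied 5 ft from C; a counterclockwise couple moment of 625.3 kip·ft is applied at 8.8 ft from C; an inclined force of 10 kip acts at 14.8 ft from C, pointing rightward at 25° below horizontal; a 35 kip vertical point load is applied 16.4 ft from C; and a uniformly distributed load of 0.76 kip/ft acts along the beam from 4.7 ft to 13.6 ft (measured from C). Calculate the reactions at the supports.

Resultant of the distributed load: 0.76 × 8.9 = 6.764 kip at 9.15 ft from C.
ΣM about C: D_y·15.5 − 20·5 + 625.3 − 10·sin25°·14.8 − 35·16.4 − (0.76·8.9)·9.15 = 0 → D_y = 173.138/15.5 = 11.1702 ≈ 11.17 kip.
ΣF_y = 0: C_y + 11.1702 − 20 − 10·sin25° − 35 − 0.76·8.9 = 0 → C_y = 54.82 kip.
ΣF_x = 0: C_x + 10·cos25° = 0 → C_x = -9.063 kip.

C_x = -9.063 kip, C_y = 54.82 kip, D_y = 11.17 kip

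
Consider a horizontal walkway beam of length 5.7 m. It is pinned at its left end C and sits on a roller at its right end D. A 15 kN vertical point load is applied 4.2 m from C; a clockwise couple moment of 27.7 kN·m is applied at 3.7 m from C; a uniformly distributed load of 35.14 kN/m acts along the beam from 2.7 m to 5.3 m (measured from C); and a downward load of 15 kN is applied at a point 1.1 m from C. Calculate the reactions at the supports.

C_x = 0, C_y = 38.44 kN, D_y = 82.92 kN

Resultant of the distributed load: 35.14 × 2.6 = 91.364 kN at 4 m from C.
ΣM about C: D_y·5.7 − 15·4.2 − 27.7 − (35.14·2.6)·4 − 15·1.1 = 0 → D_y = 472.656/5.7 = 82.9221 ≈ 82.92 kN.
ΣF_y = 0: C_y + 82.9221 − 15 − 35.14·2.6 − 15 = 0 → C_y = 38.44 kN.
ΣF_x = 0: no horizontal applied forces, so C_x = 0.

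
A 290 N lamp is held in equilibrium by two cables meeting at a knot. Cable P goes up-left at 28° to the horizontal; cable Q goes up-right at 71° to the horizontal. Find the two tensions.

T_P = 95.59 N, T_Q = 259.2 N

ΣF_x = 0: −T_P·cos28° + T_Q·cos71° = 0 → T_Q = 2.71202·T_P.
ΣF_y = 0: T_P·sin28° + T_Q·sin71° = 290.
Substitute: T_P·(0.469472 + 2.71202·0.945519) = 290 → T_P = 95.5916 ≈ 95.59 N.
Then T_Q = 2.71202 × 95.5916 = 259.2 N.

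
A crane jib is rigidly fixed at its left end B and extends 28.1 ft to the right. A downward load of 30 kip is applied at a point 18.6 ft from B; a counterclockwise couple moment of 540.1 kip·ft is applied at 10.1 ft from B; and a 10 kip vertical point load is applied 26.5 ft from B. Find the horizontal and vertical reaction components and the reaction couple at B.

ΣF_x = 0: B_x = 0.
ΣF_y = 0: B_y − 30 − 10 = 0 → B_y = 40.00 kip.
ΣM about B: M_B − 30·18.6 + 540.1 − 10·26.5 = 0 → M_B = 282.9 kip·ft.

B_x = 0, B_y = 40.00 kip, M_B = 282.9 kip·ft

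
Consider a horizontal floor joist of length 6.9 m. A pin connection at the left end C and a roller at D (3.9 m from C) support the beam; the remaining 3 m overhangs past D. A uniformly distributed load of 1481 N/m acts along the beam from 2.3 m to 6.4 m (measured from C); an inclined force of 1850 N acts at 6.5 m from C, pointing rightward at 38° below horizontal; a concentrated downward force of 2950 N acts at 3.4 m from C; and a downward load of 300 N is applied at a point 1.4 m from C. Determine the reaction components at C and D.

Resultant of the distributed load: 1481 × 4.1 = 6072.1 N at 4.35 m from C.
Taking moments about C: D_y·3.9 − (1481·4.1)·4.35 − 1850·sin38°·6.5 − 2950·3.4 − 300·1.4 = 0 → D_y = 44267/3.9 = 11350.5 ≈ 11350 N.
ΣF_y = 0: C_y + 11350.5 − 1481·4.1 − 1850·sin38° − 2950 − 300 = 0 → C_y = -889.4 N.
ΣF_x = 0: C_x + 1850·cos38° = 0 → C_x = -1458 N.

C_x = -1458 N, C_y = -889.4 N, D_y = 11350 N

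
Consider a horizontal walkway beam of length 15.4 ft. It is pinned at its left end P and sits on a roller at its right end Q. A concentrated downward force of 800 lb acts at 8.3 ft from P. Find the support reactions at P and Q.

Moments about P: Q_y·15.4 − 800·8.3 = 0 → Q_y = 6640/15.4 = 431.169 ≈ 431.2 lb.
ΣF_y = 0: P_y + 431.169 − 800 = 0 → P_y = 368.8 lb.
ΣF_x = 0: no horizontal applied forces, so P_x = 0.

P_x = 0, P_y = 368.8 lb, Q_y = 431.2 lb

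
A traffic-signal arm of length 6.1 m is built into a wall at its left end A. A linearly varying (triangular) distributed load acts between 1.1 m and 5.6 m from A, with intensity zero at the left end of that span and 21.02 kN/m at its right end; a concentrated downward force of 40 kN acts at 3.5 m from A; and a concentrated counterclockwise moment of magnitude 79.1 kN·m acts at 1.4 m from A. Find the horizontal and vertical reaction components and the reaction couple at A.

A_x = 0, A_y = 87.30 kN, M_A = 254.8 kN·m

Resultant of the triangular load: ½ × 21.02 × 4.5 = 47.295 kN, acting at 4.1 m from A (one-third of the span from the peak).
ΣF_x = 0: A_x = 0.
ΣF_y = 0: A_y − ½·21.02·4.5 − 40 = 0 → A_y = 87.30 kN.
ΣM about A: M_A − (½·21.02·4.5)·4.1 − 40·3.5 + 79.1 = 0 → M_A = 254.8 kN·m.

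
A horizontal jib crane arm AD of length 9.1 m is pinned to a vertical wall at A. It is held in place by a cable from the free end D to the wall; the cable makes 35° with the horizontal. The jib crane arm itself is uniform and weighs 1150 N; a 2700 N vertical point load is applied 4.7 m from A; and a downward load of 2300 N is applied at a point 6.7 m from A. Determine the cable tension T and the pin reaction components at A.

ΣM about A: T·sin35°·9.1 − 1150·4.55 − 2700·4.7 − 2300·6.7 = 0 → T = 33332.5/(9.1·0.573576) = 6386.1 ≈ 6386 N.
ΣF_x = 0: A_x − T·cos35° = 0 → A_x = 6386.1 × 0.819152 = 5231 N.
ΣF_y = 0: A_y + T·sin35° − 1150 − 2700 − 2300 = 0 → A_y = 6150 − 6386.1 × 0.573576 = 2487 N.

T = 6386 N, A_x = 5231 N, A_y = 2487 N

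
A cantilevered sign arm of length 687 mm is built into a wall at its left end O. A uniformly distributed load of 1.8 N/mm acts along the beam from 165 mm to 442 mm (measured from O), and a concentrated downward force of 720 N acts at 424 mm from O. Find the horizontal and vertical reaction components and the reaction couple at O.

O_x = 0, O_y = 1219 N, M_O = 456600 N·mm

Resultant of the distributed load: 1.8 × 277 = 498.6 N at 303.5 mm from O.
ΣF_x = 0: O_x = 0.
ΣF_y = 0: O_y − 1.8·277 − 720 = 0 → O_y = 1219 N.
ΣM about O: M_O − (1.8·277)·303.5 − 720·424 = 0 → M_O = 456600 N·mm.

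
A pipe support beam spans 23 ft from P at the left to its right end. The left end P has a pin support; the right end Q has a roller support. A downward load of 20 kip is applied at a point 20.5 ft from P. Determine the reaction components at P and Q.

P_x = 0, P_y = 2.174 kip, Q_y = 17.83 kip

Moments about P: Q_y·23 − 20·20.5 = 0 → Q_y = 410/23 = 17.8261 ≈ 17.83 kip.
ΣF_y = 0: P_y + 17.8261 − 20 = 0 → P_y = 2.174 kip.
ΣF_x = 0: no horizontal applied forces, so P_x = 0.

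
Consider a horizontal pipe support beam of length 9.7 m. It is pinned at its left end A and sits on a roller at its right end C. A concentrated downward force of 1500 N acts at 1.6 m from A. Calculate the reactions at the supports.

A_x = 0, A_y = 1253 N, C_y = 247.4 N

ΣM about A: C_y·9.7 − 1500·1.6 = 0 → C_y = 2400/9.7 = 247.423 ≈ 247.4 N.
ΣF_y = 0: A_y + 247.423 − 1500 = 0 → A_y = 1253 N.
ΣF_x = 0: no horizontal applied forces, so A_x = 0.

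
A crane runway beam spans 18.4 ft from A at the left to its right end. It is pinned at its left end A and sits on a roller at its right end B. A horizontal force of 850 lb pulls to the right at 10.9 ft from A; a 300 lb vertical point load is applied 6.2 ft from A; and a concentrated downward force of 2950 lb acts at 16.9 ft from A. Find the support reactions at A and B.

A_x = -850.0 lb, A_y = 439.4 lb, B_y = 2811 lb

Taking moments about A: B_y·18.4 − 300·6.2 − 2950·16.9 = 0 → B_y = 51715/18.4 = 2810.6 ≈ 2811 lb.
ΣF_y = 0: A_y + 2810.6 − 300 − 2950 = 0 → A_y = 439.4 lb.
ΣF_x = 0: A_x + 850 = 0 → A_x = -850.0 lb.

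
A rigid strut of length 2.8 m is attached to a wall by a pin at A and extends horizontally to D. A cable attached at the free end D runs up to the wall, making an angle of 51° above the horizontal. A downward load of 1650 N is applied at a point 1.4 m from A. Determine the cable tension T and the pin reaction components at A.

T = 1062 N, A_x = 668.1 N, A_y = 825.0 N

ΣM about A: T·sin51°·2.8 − 1650·1.4 = 0 → T = 2310/(2.8·0.777146) = 1061.58 ≈ 1062 N.
ΣF_x = 0: A_x − T·cos51° = 0 → A_x = 1061.58 × 0.62932 = 668.1 N.
ΣF_y = 0: A_y + T·sin51° − 1650 = 0 → A_y = 1650 − 1061.58 × 0.777146 = 825.0 N.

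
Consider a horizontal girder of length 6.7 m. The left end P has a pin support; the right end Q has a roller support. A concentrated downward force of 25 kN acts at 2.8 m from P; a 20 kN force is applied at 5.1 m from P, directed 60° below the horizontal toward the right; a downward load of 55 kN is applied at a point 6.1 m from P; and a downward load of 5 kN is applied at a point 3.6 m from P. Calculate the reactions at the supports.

P_x = -10.00 kN, P_y = 25.93 kN, Q_y = 76.39 kN

Moments about P: Q_y·6.7 − 25·2.8 − 20·sin60°·5.1 − 55·6.1 − 5·3.6 = 0 → Q_y = 511.835/6.7 = 76.3933 ≈ 76.39 kN.
ΣF_y = 0: P_y + 76.3933 − 25 − 20·sin60° − 55 − 5 = 0 → P_y = 25.93 kN.
ΣF_x = 0: P_x + 20·cos60° = 0 → P_x = -10.00 kN.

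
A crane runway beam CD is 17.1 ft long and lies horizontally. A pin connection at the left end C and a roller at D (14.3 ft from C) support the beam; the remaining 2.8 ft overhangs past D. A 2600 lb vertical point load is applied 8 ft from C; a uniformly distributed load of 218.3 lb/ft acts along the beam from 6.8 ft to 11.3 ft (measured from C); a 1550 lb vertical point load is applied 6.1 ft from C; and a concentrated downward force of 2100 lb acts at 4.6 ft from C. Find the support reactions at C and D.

Resultant of the distributed load: 218.3 × 4.5 = 982.35 lb at 9.05 ft from C.
Taking moments about C: D_y·14.3 − 2600·8 − (218.3·4.5)·9.05 − 1550·6.1 − 2100·4.6 = 0 → D_y = 48805.2675/14.3 = 3412.96 ≈ 3413 lb.
ΣF_y = 0: C_y + 3412.96 − 2600 − 218.3·4.5 − 1550 − 2100 = 0 → C_y = 3819 lb.
ΣF_x = 0: no horizontal applied forces, so C_x = 0.

C_x = 0, C_y = 3819 lb, D_y = 3413 lb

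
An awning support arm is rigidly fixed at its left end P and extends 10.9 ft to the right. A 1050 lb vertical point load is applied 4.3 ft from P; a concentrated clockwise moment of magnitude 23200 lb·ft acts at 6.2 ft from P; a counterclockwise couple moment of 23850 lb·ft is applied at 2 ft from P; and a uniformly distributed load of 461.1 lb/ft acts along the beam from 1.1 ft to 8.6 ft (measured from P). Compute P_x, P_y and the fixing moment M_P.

P_x = 0, P_y = 4508 lb, M_P = 20640 lb·ft

Resultant of the distributed load: 461.1 × 7.5 = 3458.25 lb at 4.85 ft from P.
ΣF_x = 0: P_x = 0.
ΣF_y = 0: P_y − 1050 − 461.1·7.5 = 0 → P_y = 4508 lb.
ΣM about P: M_P − 1050·4.3 − 23200 + 23850 − (461.1·7.5)·4.85 = 0 → M_P = 20640 lb·ft.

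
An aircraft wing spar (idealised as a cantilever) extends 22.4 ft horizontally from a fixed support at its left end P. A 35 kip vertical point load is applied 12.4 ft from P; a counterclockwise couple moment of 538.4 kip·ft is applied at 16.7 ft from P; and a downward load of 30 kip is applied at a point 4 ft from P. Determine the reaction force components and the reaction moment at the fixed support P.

ΣF_x = 0: P_x = 0.
ΣF_y = 0: P_y − 35 − 30 = 0 → P_y = 65.00 kip.
ΣM about P: M_P − 35·12.4 + 538.4 − 30·4 = 0 → M_P = 15.60 kip·ft.

P_x = 0, P_y = 65.00 kip, M_P = 15.60 kip·ft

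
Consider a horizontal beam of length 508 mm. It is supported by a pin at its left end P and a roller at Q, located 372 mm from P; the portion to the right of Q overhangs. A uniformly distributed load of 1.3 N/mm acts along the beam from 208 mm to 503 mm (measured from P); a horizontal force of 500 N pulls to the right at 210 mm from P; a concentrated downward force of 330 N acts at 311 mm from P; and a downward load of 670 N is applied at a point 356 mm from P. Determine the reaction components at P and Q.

P_x = -500.0 N, P_y = 99.94 N, Q_y = 1284 N

Resultant of the distributed load: 1.3 × 295 = 383.5 N at 355.5 mm from P.
Taking moments about P: Q_y·372 − (1.3·295)·355.5 − 330·311 − 670·356 = 0 → Q_y = 477484.25/372 = 1283.56 ≈ 1284 N.
ΣF_y = 0: P_y + 1283.56 − 1.3·295 − 330 − 670 = 0 → P_y = 99.94 N.
ΣF_x = 0: P_x + 500 = 0 → P_x = -500.0 N.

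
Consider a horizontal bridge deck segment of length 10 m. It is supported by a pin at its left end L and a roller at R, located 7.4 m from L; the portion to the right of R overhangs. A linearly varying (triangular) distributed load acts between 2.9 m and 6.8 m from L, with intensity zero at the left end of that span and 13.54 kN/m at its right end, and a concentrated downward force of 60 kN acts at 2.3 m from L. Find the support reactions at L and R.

Resultant of the triangular load: ½ × 13.54 × 3.9 = 26.403 kN, acting at 5.5 m from L (one-third of the span from the peak).
Moments about L: R_y·7.4 − (½·13.54·3.9)·5.5 − 60·2.3 = 0 → R_y = 283.2165/7.4 = 38.2725 ≈ 38.27 kN.
ΣF_y = 0: L_y + 38.2725 − ½·13.54·3.9 − 60 = 0 → L_y = 48.13 kN.
ΣF_x = 0: no horizontal applied forces, so L_x = 0.

L_x = 0, L_y = 48.13 kN, R_y = 38.27 kN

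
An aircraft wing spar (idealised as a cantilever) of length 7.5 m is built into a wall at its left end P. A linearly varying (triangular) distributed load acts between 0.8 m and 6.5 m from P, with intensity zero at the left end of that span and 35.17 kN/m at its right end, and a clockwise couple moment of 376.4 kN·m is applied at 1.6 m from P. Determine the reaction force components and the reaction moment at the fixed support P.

Resultant of the triangular load: ½ × 35.17 × 5.7 = 100.2345 kN, acting at 4.6 m from P (one-third of the span from the peak).
ΣF_x = 0: P_x = 0.
ΣF_y = 0: P_y − ½·35.17·5.7 = 0 → P_y = 100.2 kN.
ΣM about P: M_P − (½·35.17·5.7)·4.6 − 376.4 = 0 → M_P = 837.5 kN·m.

P_x = 0, P_y = 100.2 kN, M_P = 837.5 kN·m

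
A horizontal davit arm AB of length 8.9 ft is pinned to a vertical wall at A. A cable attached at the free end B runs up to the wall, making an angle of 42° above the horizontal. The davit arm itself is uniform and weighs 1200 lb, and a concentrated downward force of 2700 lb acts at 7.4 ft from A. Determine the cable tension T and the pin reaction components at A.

ΣM about A: T·sin42°·8.9 − 1200·4.45 − 2700·7.4 = 0 → T = 25320/(8.9·0.669131) = 4251.7 ≈ 4252 lb.
ΣF_x = 0: A_x − T·cos42° = 0 → A_x = 4251.7 × 0.743145 = 3160 lb.
ΣF_y = 0: A_y + T·sin42° − 1200 − 2700 = 0 → A_y = 3900 − 4251.7 × 0.669131 = 1055 lb.

T = 4252 lb, A_x = 3160 lb, A_y = 1055 lb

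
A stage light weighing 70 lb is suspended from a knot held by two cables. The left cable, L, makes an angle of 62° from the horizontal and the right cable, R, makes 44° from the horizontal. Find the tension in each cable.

ΣF_x = 0: −T_L·cos62° + T_R·cos44° = 0 → T_R = 0.652642·T_L.
ΣF_y = 0: T_L·sin62° + T_R·sin44° = 70.
Substitute: T_L·(0.882948 + 0.652642·0.694658) = 70 → T_L = 52.383 ≈ 52.38 lb.
Then T_R = 0.652642 × 52.383 = 34.19 lb.

T_L = 52.38 lb, T_R = 34.19 lb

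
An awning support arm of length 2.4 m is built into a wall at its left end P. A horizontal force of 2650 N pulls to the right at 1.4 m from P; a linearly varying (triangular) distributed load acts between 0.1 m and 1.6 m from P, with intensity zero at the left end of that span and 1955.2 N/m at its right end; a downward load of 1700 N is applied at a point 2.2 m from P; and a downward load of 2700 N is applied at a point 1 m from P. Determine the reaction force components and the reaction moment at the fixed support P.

Resultant of the triangular load: ½ × 1955.2 × 1.5 = 1466.4 N, acting at 1.1 m from P (one-third of the span from the peak).
ΣF_x = 0: P_x + 2650 = 0 → P_x = -2650 N.
ΣF_y = 0: P_y − ½·1955.2·1.5 − 1700 − 2700 = 0 → P_y = 5866 N.
ΣM about P: M_P − (½·1955.2·1.5)·1.1 − 1700·2.2 − 2700·1 = 0 → M_P = 8053 N·m.

P_x = -2650 N, P_y = 5866 N, M_P = 8053 N·m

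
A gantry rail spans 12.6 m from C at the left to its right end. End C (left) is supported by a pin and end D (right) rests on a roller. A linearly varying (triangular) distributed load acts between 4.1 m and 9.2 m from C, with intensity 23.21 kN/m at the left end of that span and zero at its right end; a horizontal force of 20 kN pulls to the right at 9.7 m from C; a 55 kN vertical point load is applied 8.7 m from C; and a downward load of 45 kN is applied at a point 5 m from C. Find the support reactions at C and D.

Resultant of the triangular load: ½ × 23.21 × 5.1 = 59.1855 kN, acting at 5.8 m from C (one-third of the span from the peak).
Moments about C: D_y·12.6 − (½·23.21·5.1)·5.8 − 55·8.7 − 45·5 = 0 → D_y = 1046.7759/12.6 = 83.0775 ≈ 83.08 kN.
ΣF_y = 0: C_y + 83.0775 − ½·23.21·5.1 − 55 − 45 = 0 → C_y = 76.11 kN.
ΣF_x = 0: C_x + 20 = 0 → C_x = -20.00 kN.

C_x = -20.00 kN, C_y = 76.11 kN, D_y = 83.08 kN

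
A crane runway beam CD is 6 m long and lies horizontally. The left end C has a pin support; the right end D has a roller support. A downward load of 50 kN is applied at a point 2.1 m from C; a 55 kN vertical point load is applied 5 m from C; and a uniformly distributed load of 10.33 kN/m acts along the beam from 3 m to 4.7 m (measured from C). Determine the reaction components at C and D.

Resultant of the distributed load: 10.33 × 1.7 = 17.561 kN at 3.85 m from C.
Taking moments about C: D_y·6 − 50·2.1 − 55·5 − (10.33·1.7)·3.85 = 0 → D_y = 447.60985/6 = 74.6016 ≈ 74.60 kN.
ΣF_y = 0: C_y + 74.6016 − 50 − 55 − 10.33·1.7 = 0 → C_y = 47.96 kN.
ΣF_x = 0: no horizontal applied forces, so C_x = 0.

C_x = 0, C_y = 47.96 kN, D_y = 74.60 kN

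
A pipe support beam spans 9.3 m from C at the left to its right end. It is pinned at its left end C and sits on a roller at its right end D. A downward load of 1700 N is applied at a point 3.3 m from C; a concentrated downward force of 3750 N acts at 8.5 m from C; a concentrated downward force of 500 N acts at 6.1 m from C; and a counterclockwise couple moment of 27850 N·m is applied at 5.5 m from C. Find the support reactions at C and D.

C_x = 0, C_y = 4586 N, D_y = 1364 N

Moments about C: D_y·9.3 − 1700·3.3 − 3750·8.5 − 500·6.1 + 27850 = 0 → D_y = 12685/9.3 = 1363.98 ≈ 1364 N.
ΣF_y = 0: C_y + 1363.98 − 1700 − 3750 − 500 = 0 → C_y = 4586 N.
ΣF_x = 0: no horizontal applied forces, so C_x = 0.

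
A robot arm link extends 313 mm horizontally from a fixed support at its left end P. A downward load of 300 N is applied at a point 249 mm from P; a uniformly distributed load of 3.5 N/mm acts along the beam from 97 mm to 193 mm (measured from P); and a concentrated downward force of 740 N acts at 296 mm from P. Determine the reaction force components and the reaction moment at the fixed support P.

Resultant of the distributed load: 3.5 × 96 = 336 N at 145 mm from P.
ΣF_x = 0: P_x = 0.
ΣF_y = 0: P_y − 300 − 3.5·96 − 740 = 0 → P_y = 1376 N.
ΣM about P: M_P − 300·249 − (3.5·96)·145 − 740·296 = 0 → M_P = 342500 N·mm.

P_x = 0, P_y = 1376 N, M_P = 342500 N·mm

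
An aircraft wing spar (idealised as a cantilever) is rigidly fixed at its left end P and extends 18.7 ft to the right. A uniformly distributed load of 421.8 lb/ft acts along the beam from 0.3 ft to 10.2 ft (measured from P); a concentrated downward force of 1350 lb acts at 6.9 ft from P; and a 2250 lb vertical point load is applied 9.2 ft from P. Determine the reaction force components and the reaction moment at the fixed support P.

Resultant of the distributed load: 421.8 × 9.9 = 4175.82 lb at 5.25 ft from P.
ΣF_x = 0: P_x = 0.
ΣF_y = 0: P_y − 421.8·9.9 − 1350 − 2250 = 0 → P_y = 7776 lb.
ΣM about P: M_P − (421.8·9.9)·5.25 − 1350·6.9 − 2250·9.2 = 0 → M_P = 51940 lb·ft.

P_x = 0, P_y = 7776 lb, M_P = 51940 lb·ft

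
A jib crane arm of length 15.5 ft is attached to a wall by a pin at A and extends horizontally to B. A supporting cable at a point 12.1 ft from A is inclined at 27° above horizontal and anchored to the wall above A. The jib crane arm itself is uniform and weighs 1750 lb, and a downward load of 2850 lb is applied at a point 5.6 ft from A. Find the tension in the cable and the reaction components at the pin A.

T = 5374 lb, A_x = 4789 lb, A_y = 2160 lb

ΣM about A: T·sin27°·12.1 − 1750·7.75 − 2850·5.6 = 0 → T = 29522.5/(12.1·0.45399) = 5374.29 ≈ 5374 lb.
ΣF_x = 0: A_x − T·cos27° = 0 → A_x = 5374.29 × 0.891007 = 4789 lb.
ΣF_y = 0: A_y + T·sin27° − 1750 − 2850 = 0 → A_y = 4600 − 5374.29 × 0.45399 = 2160 lb.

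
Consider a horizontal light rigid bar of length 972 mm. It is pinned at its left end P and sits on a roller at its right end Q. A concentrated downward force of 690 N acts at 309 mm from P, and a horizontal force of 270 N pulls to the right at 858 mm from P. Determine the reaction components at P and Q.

Taking moments about P: Q_y·972 − 690·309 = 0 → Q_y = 213210/972 = 219.352 ≈ 219.4 N.
ΣF_y = 0: P_y + 219.352 − 690 = 0 → P_y = 470.6 N.
ΣF_x = 0: P_x + 270 = 0 → P_x = -270.0 N.

P_x = -270.0 N, P_y = 470.6 N, Q_y = 219.4 N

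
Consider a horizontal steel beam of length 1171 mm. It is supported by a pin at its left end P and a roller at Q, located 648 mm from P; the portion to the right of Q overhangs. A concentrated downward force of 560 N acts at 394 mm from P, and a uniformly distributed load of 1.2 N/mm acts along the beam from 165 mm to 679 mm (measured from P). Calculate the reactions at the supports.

Resultant of the distributed load: 1.2 × 514 = 616.8 N at 422 mm from P.
ΣM about P: Q_y·648 − 560·394 − (1.2·514)·422 = 0 → Q_y = 480929.6/648 = 742.175 ≈ 742.2 N.
ΣF_y = 0: P_y + 742.175 − 560 − 1.2·514 = 0 → P_y = 434.6 N.
ΣF_x = 0: no horizontal applied forces, so P_x = 0.

P_x = 0, P_y = 434.6 N, Q_y = 742.2 N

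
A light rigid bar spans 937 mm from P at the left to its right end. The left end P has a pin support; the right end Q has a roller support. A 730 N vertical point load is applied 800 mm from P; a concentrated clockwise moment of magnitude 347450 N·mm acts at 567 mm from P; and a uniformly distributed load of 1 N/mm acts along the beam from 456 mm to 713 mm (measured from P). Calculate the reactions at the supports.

P_x = 0, P_y = -167.4 N, Q_y = 1154 N

Resultant of the distributed load: 1 × 257 = 257 N at 584.5 mm from P.
Taking moments about P: Q_y·937 − 730·800 − 347450 − (1·257)·584.5 = 0 → Q_y = 1081666.5/937 = 1154.39 ≈ 1154 N.
ΣF_y = 0: P_y + 1154.39 − 730 − 1·257 = 0 → P_y = -167.4 N.
ΣF_x = 0: no horizontal applied forces, so P_x = 0.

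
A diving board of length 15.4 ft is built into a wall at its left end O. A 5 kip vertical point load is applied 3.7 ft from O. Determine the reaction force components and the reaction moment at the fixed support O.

O_x = 0, O_y = 5.000 kip, M_O = 18.50 kip·ft

ΣF_x = 0: O_x = 0.
ΣF_y = 0: O_y − 5 = 0 → O_y = 5.000 kip.
ΣM about O: M_O − 5·3.7 = 0 → M_O = 18.50 kip·ft.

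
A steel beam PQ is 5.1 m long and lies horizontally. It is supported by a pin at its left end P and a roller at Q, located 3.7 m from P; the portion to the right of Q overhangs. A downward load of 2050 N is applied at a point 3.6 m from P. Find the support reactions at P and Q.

ΣM about P: Q_y·3.7 − 2050·3.6 = 0 → Q_y = 7380/3.7 = 1994.59 ≈ 1995 N.
ΣF_y = 0: P_y + 1994.59 − 2050 = 0 → P_y = 55.41 N.
ΣF_x = 0: no horizontal applied forces, so P_x = 0.

P_x = 0, P_y = 55.41 N, Q_y = 1995 N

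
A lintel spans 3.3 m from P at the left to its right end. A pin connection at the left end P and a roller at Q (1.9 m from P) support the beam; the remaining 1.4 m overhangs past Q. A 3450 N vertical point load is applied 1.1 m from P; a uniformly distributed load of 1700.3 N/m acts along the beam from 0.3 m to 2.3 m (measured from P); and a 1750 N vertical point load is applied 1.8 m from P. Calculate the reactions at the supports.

Resultant of the distributed load: 1700.3 × 2 = 3400.6 N at 1.3 m from P.
Taking moments about P: Q_y·1.9 − 3450·1.1 − (1700.3·2)·1.3 − 1750·1.8 = 0 → Q_y = 11365.78/1.9 = 5981.99 ≈ 5982 N.
ΣF_y = 0: P_y + 5981.99 − 3450 − 1700.3·2 − 1750 = 0 → P_y = 2619 N.
ΣF_x = 0: no horizontal applied forces, so P_x = 0.

P_x = 0, P_y = 2619 N, Q_y = 5982 N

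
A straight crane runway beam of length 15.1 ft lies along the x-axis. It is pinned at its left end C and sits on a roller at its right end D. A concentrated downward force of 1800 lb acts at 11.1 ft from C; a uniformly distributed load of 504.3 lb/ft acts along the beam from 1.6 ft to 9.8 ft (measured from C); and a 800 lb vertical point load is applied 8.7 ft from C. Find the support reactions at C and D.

Resultant of the distributed load: 504.3 × 8.2 = 4135.26 lb at 5.7 ft from C.
Taking moments about C: D_y·15.1 − 1800·11.1 − (504.3·8.2)·5.7 − 800·8.7 = 0 → D_y = 50510.982/15.1 = 3345.1 ≈ 3345 lb.
ΣF_y = 0: C_y + 3345.1 − 1800 − 504.3·8.2 − 800 = 0 → C_y = 3390 lb.
ΣF_x = 0: no horizontal applied forces, so C_x = 0.

C_x = 0, C_y = 3390 lb, D_y = 3345 lb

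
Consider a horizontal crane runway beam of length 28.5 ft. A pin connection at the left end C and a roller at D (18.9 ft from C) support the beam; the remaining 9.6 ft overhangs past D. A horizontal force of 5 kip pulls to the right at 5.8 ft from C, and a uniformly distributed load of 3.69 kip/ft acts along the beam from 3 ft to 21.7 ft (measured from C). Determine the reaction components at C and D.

Resultant of the distributed load: 3.69 × 18.7 = 69.003 kip at 12.35 ft from C.
ΣM about C: D_y·18.9 − (3.69·18.7)·12.35 = 0 → D_y = 852.18705/18.9 = 45.0893 ≈ 45.09 kip.
ΣF_y = 0: C_y + 45.0893 − 3.69·18.7 = 0 → C_y = 23.91 kip.
ΣF_x = 0: C_x + 5 = 0 → C_x = -5.000 kip.

C_x = -5.000 kip, C_y = 23.91 kip, D_y = 45.09 kip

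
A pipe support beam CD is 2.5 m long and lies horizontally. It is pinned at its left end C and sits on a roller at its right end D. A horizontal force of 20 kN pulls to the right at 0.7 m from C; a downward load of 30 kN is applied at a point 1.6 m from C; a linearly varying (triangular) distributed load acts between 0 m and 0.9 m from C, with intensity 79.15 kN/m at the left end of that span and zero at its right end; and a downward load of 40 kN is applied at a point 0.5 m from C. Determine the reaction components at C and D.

C_x = -20.00 kN, C_y = 74.14 kN, D_y = 31.47 kN

Resultant of the triangular load: ½ × 79.15 × 0.9 = 35.6175 kN, acting at 0.3 m from C (one-third of the span from the peak).
Moments about C: D_y·2.5 − 30·1.6 − (½·79.15·0.9)·0.3 − 40·0.5 = 0 → D_y = 78.68525/2.5 = 31.4741 ≈ 31.47 kN.
ΣF_y = 0: C_y + 31.4741 − 30 − ½·79.15·0.9 − 40 = 0 → C_y = 74.14 kN.
ΣF_x = 0: C_x + 20 = 0 → C_x = -20.00 kN.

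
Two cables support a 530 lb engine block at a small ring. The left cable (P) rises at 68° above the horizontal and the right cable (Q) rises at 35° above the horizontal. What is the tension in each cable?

T_P = 445.6 lb, T_Q = 203.8 lb

ΣF_x = 0: −T_P·cos68° + T_Q·cos35° = 0 → T_Q = 0.45731·T_P.
ΣF_y = 0: T_P·sin68° + T_Q·sin35° = 530.
Substitute: T_P·(0.927184 + 0.45731·0.573576) = 530 → T_P = 445.571 ≈ 445.6 lb.
Then T_Q = 0.45731 × 445.571 = 203.8 lb.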